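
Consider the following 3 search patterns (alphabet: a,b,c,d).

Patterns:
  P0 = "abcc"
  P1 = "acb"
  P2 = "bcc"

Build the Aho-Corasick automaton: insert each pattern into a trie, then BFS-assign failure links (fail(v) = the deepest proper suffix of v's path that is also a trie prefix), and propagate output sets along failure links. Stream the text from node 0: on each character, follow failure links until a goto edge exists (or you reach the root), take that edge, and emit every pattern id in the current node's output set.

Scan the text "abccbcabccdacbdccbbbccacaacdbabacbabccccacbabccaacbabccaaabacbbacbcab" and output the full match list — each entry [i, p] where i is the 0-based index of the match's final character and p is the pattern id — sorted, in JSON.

Build:
Trie (insert patterns):
  0='ε' goto a→1 b→7
  1='a' goto b→2 c→5
  2='ab' goto c→3
  3='abc' goto c→4
  4='abcc' goto ·  [P0 ends]
  5='ac' goto b→6
  6='acb' goto ·  [P1 ends]
  7='b' goto c→8
  8='bc' goto c→9
  9='bcc' goto ·  [P2 ends]

Failure links (BFS by depth):
  fail(1) 'a': from fail(0)=0 chase 'a': 0 ⇒ 0;  out=∅∪out(0)=∅
  fail(7) 'b': from fail(0)=0 chase 'b': 0 ⇒ 0;  out=∅∪out(0)=∅
  fail(2) 'ab': from fail(1)=0 chase 'b': 0 ⇒ 7;  out=∅∪out(7)=∅
  fail(5) 'ac': from fail(1)=0 chase 'c': 0 ⇒ 0;  out=∅∪out(0)=∅
  fail(8) 'bc': from fail(7)=0 chase 'c': 0 ⇒ 0;  out=∅∪out(0)=∅
  fail(3) 'abc': from fail(2)=7 chase 'c': 7 ⇒ 8;  out=∅∪out(8)=∅
  fail(6) 'acb': from fail(5)=0 chase 'b': 0 ⇒ 7;  out={1}∪out(7)={1}
  fail(9) 'bcc': from fail(8)=0 chase 'c': 0 ⇒ 0;  out={2}∪out(0)={2}
  fail(4) 'abcc': from fail(3)=8 chase 'c': 8 ⇒ 9;  out={0}∪out(9)={0,2}

Text stream:
i=0 'a': node 0→1
i=1 'b': node 1→2
i=2 'c': node 2→3
i=3 'c': node 3→4  emit P0@[0:3],P2@[1:3]
i=4 'b': node 4→7 ·f
i=5 'c': node 7→8
i=6 'a': node 8→1 ·f
i=7 'b': node 1→2
i=8 'c': node 2→3
i=9 'c': node 3→4  emit P0@[6:9],P2@[7:9]
i=10 'd': node 4→0 ·f
i=11 'a': node 0→1
i=12 'c': node 1→5
i=13 'b': node 5→6  emit P1@[11:13]
i=14 'd': node 6→0 ·f
i=15 'c': node 0→0
i=16 'c': node 0→0
i=17 'b': node 0→7
i=18 'b': node 7→7 ·f
i=19 'b': node 7→7 ·f
i=20 'c': node 7→8
i=21 'c': node 8→9  emit P2@[19:21]
i=22 'a': node 9→1 ·f
i=23 'c': node 1→5
i=24 'a': node 5→1 ·f
i=25 'a': node 1→1 ·f
i=26 'c': node 1→5
i=27 'd': node 5→0 ·f
i=28 'b': node 0→7
i=29 'a': node 7→1 ·f
i=30 'b': node 1→2
i=31 'a': node 2→1 ·f
i=32 'c': node 1→5
i=33 'b': node 5→6  emit P1@[31:33]
i=34 'a': node 6→1 ·f
i=35 'b': node 1→2
i=36 'c': node 2→3
i=37 'c': node 3→4  emit P0@[34:37],P2@[35:37]
i=38 'c': node 4→0 ·f
i=39 'c': node 0→0
i=40 'a': node 0→1
i=41 'c': node 1→5
i=42 'b': node 5→6  emit P1@[40:42]
i=43 'a': node 6→1 ·f
i=44 'b': node 1→2
i=45 'c': node 2→3
i=46 'c': node 3→4  emit P0@[43:46],P2@[44:46]
i=47 'a': node 4→1 ·f
i=48 'a': node 1→1 ·f
i=49 'c': node 1→5
i=50 'b': node 5→6  emit P1@[48:50]
i=51 'a': node 6→1 ·f
i=52 'b': node 1→2
i=53 'c': node 2→3
i=54 'c': node 3→4  emit P0@[51:54],P2@[52:54]
i=55 'a': node 4→1 ·f
i=56 'a': node 1→1 ·f
i=57 'a': node 1→1 ·f
i=58 'b': node 1→2
i=59 'a': node 2→1 ·f
i=60 'c': node 1→5
i=61 'b': node 5→6  emit P1@[59:61]
i=62 'b': node 6→7 ·f
i=63 'a': node 7→1 ·f
i=64 'c': node 1→5
i=65 'b': node 5→6  emit P1@[63:65]
i=66 'c': node 6→8 ·f
i=67 'a': node 8→1 ·f
i=68 'b': node 1→2

All matches (sorted): [[3,0],[3,2],[9,0],[9,2],[13,1],[21,2],[33,1],[37,0],[37,2],[42,1],[46,0],[46,2],[50,1],[54,0],[54,2],[61,1],[65,1]]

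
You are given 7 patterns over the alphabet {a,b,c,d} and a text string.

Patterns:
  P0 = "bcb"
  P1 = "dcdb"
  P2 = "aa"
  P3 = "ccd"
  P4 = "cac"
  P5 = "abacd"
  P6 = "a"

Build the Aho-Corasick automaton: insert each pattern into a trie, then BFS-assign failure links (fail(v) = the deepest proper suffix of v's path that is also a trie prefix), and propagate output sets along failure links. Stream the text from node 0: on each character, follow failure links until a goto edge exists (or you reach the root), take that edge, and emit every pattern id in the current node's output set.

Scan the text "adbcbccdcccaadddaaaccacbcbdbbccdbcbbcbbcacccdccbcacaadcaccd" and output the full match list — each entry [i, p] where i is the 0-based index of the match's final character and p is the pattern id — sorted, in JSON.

Construct AC machine:
Trie (insert patterns):
  n0 'ε': a→8 b→1 c→10 d→4
  n1 'b': c→2
  n2 'bc': b→3
  n3 'bcb': ·  ←P0
  n4 'd': c→5
  n5 'dc': d→6
  n6 'dcd': b→7
  n7 'dcdb': ·  ←P1
  n8 'a': a→9 b→15  ←P6
  n9 'aa': ·  ←P2
  n10 'c': a→13 c→11
  n11 'cc': d→12
  n12 'ccd': ·  ←P3
  n13 'ca': c→14
  n14 'cac': ·  ←P4
  n15 'ab': a→16
  n16 'aba': c→17
  n17 'abac': d→18
  n18 'abacd': ·  ←P5

Failure links (BFS by depth):
  fail(1) 'b': from fail(0)=0 chase 'b': 0 ⇒ 0;  out=∅∪out(0)=∅
  fail(4) 'd': from fail(0)=0 chase 'd': 0 ⇒ 0;  out=∅∪out(0)=∅
  fail(8) 'a': from fail(0)=0 chase 'a': 0 ⇒ 0;  out={6}∪out(0)={6}
  fail(10) 'c': from fail(0)=0 chase 'c': 0 ⇒ 0;  out=∅∪out(0)=∅
  fail(2) 'bc': from fail(1)=0 chase 'c': 0 ⇒ 10;  out=∅∪out(10)=∅
  fail(5) 'dc': from fail(4)=0 chase 'c': 0 ⇒ 10;  out=∅∪out(10)=∅
  fail(9) 'aa': from fail(8)=0 chase 'a': 0 ⇒ 8;  out={2}∪out(8)={2,6}
  fail(11) 'cc': from fail(10)=0 chase 'c': 0 ⇒ 10;  out=∅∪out(10)=∅
  fail(13) 'ca': from fail(10)=0 chase 'a': 0 ⇒ 8;  out=∅∪out(8)={6}
  fail(15) 'ab': from fail(8)=0 chase 'b': 0 ⇒ 1;  out=∅∪out(1)=∅
  fail(3) 'bcb': from fail(2)=10 chase 'b': 10→0 ⇒ 1;  out={0}∪out(1)={0}
  fail(6) 'dcd': from fail(5)=10 chase 'd': 10→0 ⇒ 4;  out=∅∪out(4)=∅
  fail(12) 'ccd': from fail(11)=10 chase 'd': 10→0 ⇒ 4;  out={3}∪out(4)={3}
  fail(14) 'cac': from fail(13)=8 chase 'c': 8→0 ⇒ 10;  out={4}∪out(10)={4}
  fail(16) 'aba': from fail(15)=1 chase 'a': 1→0 ⇒ 8;  out=∅∪out(8)={6}
  fail(7) 'dcdb': from fail(6)=4 chase 'b': 4→0 ⇒ 1;  out={1}∪out(1)={1}
  fail(17) 'abac': from fail(16)=8 chase 'c': 8→0 ⇒ 10;  out=∅∪out(10)=∅
  fail(18) 'abacd': from fail(17)=10 chase 'd': 10→0 ⇒ 4;  out={5}∪out(4)={5}

Run:
pos 0 'a': at 8  emit P6@[0:0]
pos 1 'd': at 4 (via fail)
pos 2 'b': at 1 (via fail)
pos 3 'c': at 2
pos 4 'b': at 3  emit P0@[2:4]
pos 5 'c': at 2 (via fail)
pos 6 'c': at 11 (via fail)
pos 7 'd': at 12  emit P3@[5:7]
pos 8 'c': at 5 (via fail)
pos 9 'c': at 11 (via fail)
pos 10 'c': at 11 (via fail)
pos 11 'a': at 13 (via fail)  emit P6@[11:11]
pos 12 'a': at 9 (via fail)  emit P2@[11:12],P6@[12:12]
pos 13 'd': at 4 (via fail)
pos 14 'd': at 4 (via fail)
pos 15 'd': at 4 (via fail)
pos 16 'a': at 8 (via fail)  emit P6@[16:16]
pos 17 'a': at 9  emit P2@[16:17],P6@[17:17]
pos 18 'a': at 9 (via fail)  emit P2@[17:18],P6@[18:18]
pos 19 'c': at 10 (via fail)
pos 20 'c': at 11
pos 21 'a': at 13 (via fail)  emit P6@[21:21]
pos 22 'c': at 14  emit P4@[20:22]
pos 23 'b': at 1 (via fail)
pos 24 'c': at 2
pos 25 'b': at 3  emit P0@[23:25]
pos 26 'd': at 4 (via fail)
pos 27 'b': at 1 (via fail)
pos 28 'b': at 1 (via fail)
pos 29 'c': at 2
pos 30 'c': at 11 (via fail)
pos 31 'd': at 12  emit P3@[29:31]
pos 32 'b': at 1 (via fail)
pos 33 'c': at 2
pos 34 'b': at 3  emit P0@[32:34]
pos 35 'b': at 1 (via fail)
pos 36 'c': at 2
pos 37 'b': at 3  emit P0@[35:37]
pos 38 'b': at 1 (via fail)
pos 39 'c': at 2
pos 40 'a': at 13 (via fail)  emit P6@[40:40]
pos 41 'c': at 14  emit P4@[39:41]
pos 42 'c': at 11 (via fail)
pos 43 'c': at 11 (via fail)
pos 44 'd': at 12  emit P3@[42:44]
pos 45 'c': at 5 (via fail)
pos 46 'c': at 11 (via fail)
pos 47 'b': at 1 (via fail)
pos 48 'c': at 2
pos 49 'a': at 13 (via fail)  emit P6@[49:49]
pos 50 'c': at 14  emit P4@[48:50]
pos 51 'a': at 13 (via fail)  emit P6@[51:51]
pos 52 'a': at 9 (via fail)  emit P2@[51:52],P6@[52:52]
pos 53 'd': at 4 (via fail)
pos 54 'c': at 5
pos 55 'a': at 13 (via fail)  emit P6@[55:55]
pos 56 'c': at 14  emit P4@[54:56]
pos 57 'c': at 11 (via fail)
pos 58 'd': at 12  emit P3@[56:58]

Matches: [[0,6],[4,0],[7,3],[11,6],[12,2],[12,6],[16,6],[17,2],[17,6],[18,2],[18,6],[21,6],[22,4],[25,0],[31,3],[34,0],[37,0],[40,6],[41,4],[44,3],[49,6],[50,4],[51,6],[52,2],[52,6],[55,6],[56,4],[58,3]]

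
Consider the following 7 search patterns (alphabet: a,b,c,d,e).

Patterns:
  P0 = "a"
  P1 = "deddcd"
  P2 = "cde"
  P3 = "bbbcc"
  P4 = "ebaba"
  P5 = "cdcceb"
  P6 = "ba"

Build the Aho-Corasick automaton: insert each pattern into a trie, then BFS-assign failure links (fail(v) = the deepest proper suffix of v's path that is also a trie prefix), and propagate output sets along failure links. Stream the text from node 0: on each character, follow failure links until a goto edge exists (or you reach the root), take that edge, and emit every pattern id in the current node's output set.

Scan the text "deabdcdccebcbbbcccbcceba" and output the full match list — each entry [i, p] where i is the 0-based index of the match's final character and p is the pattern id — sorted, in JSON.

Build:
Trie nodes:
  n0 'ε': a→1 b→11 c→8 d→2 e→16
  n1 'a': ·  [P0 ends]
  n2 'd': e→3
  n3 'de': d→4
  n4 'ded': d→5
  n5 'dedd': c→6
  n6 'deddc': d→7
  n7 'deddcd': ·  [P1 ends]
  n8 'c': d→9
  n9 'cd': c→21 e→10
  n10 'cde': ·  [P2 ends]
  n11 'b': a→25 b→12
  n12 'bb': b→13
  n13 'bbb': c→14
  n14 'bbbc': c→15
  n15 'bbbcc': ·  [P3 ends]
  n16 'e': b→17
  n17 'eb': a→18
  n18 'eba': b→19
  n19 'ebab': a→20
  n20 'ebaba': ·  [P4 ends]
  n21 'cdc': c→22
  n22 'cdcc': e→23
  n23 'cdcce': b→24
  n24 'cdcceb': ·  [P5 ends]
  n25 'ba': ·  [P6 ends]

Failure links (BFS by depth):
  fail(1) 'a': from fail(0)=0 chase 'a': 0 ⇒ 0;  out={0}∪out(0)={0}
  fail(2) 'd': from fail(0)=0 chase 'd': 0 ⇒ 0;  out=∅∪out(0)=∅
  fail(8) 'c': from fail(0)=0 chase 'c': 0 ⇒ 0;  out=∅∪out(0)=∅
  fail(11) 'b': from fail(0)=0 chase 'b': 0 ⇒ 0;  out=∅∪out(0)=∅
  fail(16) 'e': from fail(0)=0 chase 'e': 0 ⇒ 0;  out=∅∪out(0)=∅
  fail(3) 'de': from fail(2)=0 chase 'e': 0 ⇒ 16;  out=∅∪out(16)=∅
  fail(9) 'cd': from fail(8)=0 chase 'd': 0 ⇒ 2;  out=∅∪out(2)=∅
  fail(12) 'bb': from fail(11)=0 chase 'b': 0 ⇒ 11;  out=∅∪out(11)=∅
  fail(17) 'eb': from fail(16)=0 chase 'b': 0 ⇒ 11;  out=∅∪out(11)=∅
  fail(25) 'ba': from fail(11)=0 chase 'a': 0 ⇒ 1;  out={6}∪out(1)={0,6}
  fail(4) 'ded': from fail(3)=16 chase 'd': 16→0 ⇒ 2;  out=∅∪out(2)=∅
  fail(10) 'cde': from fail(9)=2 chase 'e': 2 ⇒ 3;  out={2}∪out(3)={2}
  fail(13) 'bbb': from fail(12)=11 chase 'b': 11 ⇒ 12;  out=∅∪out(12)=∅
  fail(18) 'eba': from fail(17)=11 chase 'a': 11 ⇒ 25;  out=∅∪out(25)={0,6}
  fail(21) 'cdc': from fail(9)=2 chase 'c': 2→0 ⇒ 8;  out=∅∪out(8)=∅
  fail(5) 'dedd': from fail(4)=2 chase 'd': 2→0 ⇒ 2;  out=∅∪out(2)=∅
  fail(14) 'bbbc': from fail(13)=12 chase 'c': 12→11→0 ⇒ 8;  out=∅∪out(8)=∅
  fail(19) 'ebab': from fail(18)=25 chase 'b': 25→1→0 ⇒ 11;  out=∅∪out(11)=∅
  fail(22) 'cdcc': from fail(21)=8 chase 'c': 8→0 ⇒ 8;  out=∅∪out(8)=∅
  fail(6) 'deddc': from fail(5)=2 chase 'c': 2→0 ⇒ 8;  out=∅∪out(8)=∅
  fail(15) 'bbbcc': from fail(14)=8 chase 'c': 8→0 ⇒ 8;  out={3}∪out(8)={3}
  fail(20) 'ebaba': from fail(19)=11 chase 'a': 11 ⇒ 25;  out={4}∪out(25)={0,4,6}
  fail(23) 'cdcce': from fail(22)=8 chase 'e': 8→0 ⇒ 16;  out=∅∪out(16)=∅
  fail(7) 'deddcd': from fail(6)=8 chase 'd': 8 ⇒ 9;  out={1}∪out(9)={1}
  fail(24) 'cdcceb': from fail(23)=16 chase 'b': 16 ⇒ 17;  out={5}∪out(17)={5}

Scan:
i=0 'd': node 0→2
i=1 'e': node 2→3
i=2 'a': node 3→1 ·f  emit P0@[2:2]
i=3 'b': node 1→11 ·f
i=4 'd': node 11→2 ·f
i=5 'c': node 2→8 ·f
i=6 'd': node 8→9
i=7 'c': node 9→21
i=8 'c': node 21→22
i=9 'e': node 22→23
i=10 'b': node 23→24  emit P5@[5:10]
i=11 'c': node 24→8 ·f
i=12 'b': node 8→11 ·f
i=13 'b': node 11→12
i=14 'b': node 12→13
i=15 'c': node 13→14
i=16 'c': node 14→15  emit P3@[12:16]
i=17 'c': node 15→8 ·f
i=18 'b': node 8→11 ·f
i=19 'c': node 11→8 ·f
i=20 'c': node 8→8 ·f
i=21 'e': node 8→16 ·f
i=22 'b': node 16→17
i=23 'a': node 17→18  emit P0@[23:23],P6@[22:23]

All matches (sorted): [[2,0],[10,5],[16,3],[23,0],[23,6]]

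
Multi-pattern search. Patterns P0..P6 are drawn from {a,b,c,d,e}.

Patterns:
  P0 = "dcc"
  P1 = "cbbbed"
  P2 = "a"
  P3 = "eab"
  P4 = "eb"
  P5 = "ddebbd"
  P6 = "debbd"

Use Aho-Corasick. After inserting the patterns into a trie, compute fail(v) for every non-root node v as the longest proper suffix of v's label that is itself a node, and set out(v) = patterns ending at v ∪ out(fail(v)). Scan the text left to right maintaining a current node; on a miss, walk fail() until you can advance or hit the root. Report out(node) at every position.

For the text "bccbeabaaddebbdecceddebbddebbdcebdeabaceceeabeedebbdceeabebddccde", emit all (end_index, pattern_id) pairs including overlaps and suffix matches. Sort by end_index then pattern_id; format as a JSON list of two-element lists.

Build automaton:
Trie (insert patterns):
  0='ε' goto a→10 c→4 d→1 e→11
  1='d' goto c→2 d→15 e→20
  2='dc' goto c→3
  3='dcc' goto ·  [P0 ends]
  4='c' goto b→5
  5='cb' goto b→6
  6='cbb' goto b→7
  7='cbbb' goto e→8
  8='cbbbe' goto d→9
  9='cbbbed' goto ·  [P1 ends]
  10='a' goto ·  [P2 ends]
  11='e' goto a→12 b→14
  12='ea' goto b→13
  13='eab' goto ·  [P3 ends]
  14='eb' goto ·  [P4 ends]
  15='dd' goto e→16
  16='dde' goto b→17
  17='ddeb' goto b→18
  18='ddebb' goto d→19
  19='ddebbd' goto ·  [P5 ends]
  20='de' goto b→21
  21='deb' goto b→22
  22='debb' goto d→23
  23='debbd' goto ·  [P6 ends]

Failure links (BFS by depth):
  fail(1) 'd': from fail(0)=0 chase 'd': 0 ⇒ 0;  out=∅∪out(0)=∅
  fail(4) 'c': from fail(0)=0 chase 'c': 0 ⇒ 0;  out=∅∪out(0)=∅
  fail(10) 'a': from fail(0)=0 chase 'a': 0 ⇒ 0;  out={2}∪out(0)={2}
  fail(11) 'e': from fail(0)=0 chase 'e': 0 ⇒ 0;  out=∅∪out(0)=∅
  fail(2) 'dc': from fail(1)=0 chase 'c': 0 ⇒ 4;  out=∅∪out(4)=∅
  fail(5) 'cb': from fail(4)=0 chase 'b': 0 ⇒ 0;  out=∅∪out(0)=∅
  fail(12) 'ea': from fail(11)=0 chase 'a': 0 ⇒ 10;  out=∅∪out(10)={2}
  fail(14) 'eb': from fail(11)=0 chase 'b': 0 ⇒ 0;  out={4}∪out(0)={4}
  fail(15) 'dd': from fail(1)=0 chase 'd': 0 ⇒ 1;  out=∅∪out(1)=∅
  fail(20) 'de': from fail(1)=0 chase 'e': 0 ⇒ 11;  out=∅∪out(11)=∅
  fail(3) 'dcc': from fail(2)=4 chase 'c': 4→0 ⇒ 4;  out={0}∪out(4)={0}
  fail(6) 'cbb': from fail(5)=0 chase 'b': 0 ⇒ 0;  out=∅∪out(0)=∅
  fail(13) 'eab': from fail(12)=10 chase 'b': 10→0 ⇒ 0;  out={3}∪out(0)={3}
  fail(16) 'dde': from fail(15)=1 chase 'e': 1 ⇒ 20;  out=∅∪out(20)=∅
  fail(21) 'deb': from fail(20)=11 chase 'b': 11 ⇒ 14;  out=∅∪out(14)={4}
  fail(7) 'cbbb': from fail(6)=0 chase 'b': 0 ⇒ 0;  out=∅∪out(0)=∅
  fail(17) 'ddeb': from fail(16)=20 chase 'b': 20 ⇒ 21;  out=∅∪out(21)={4}
  fail(22) 'debb': from fail(21)=14 chase 'b': 14→0 ⇒ 0;  out=∅∪out(0)=∅
  fail(8) 'cbbbe': from fail(7)=0 chase 'e': 0 ⇒ 11;  out=∅∪out(11)=∅
  fail(18) 'ddebb': from fail(17)=21 chase 'b': 21 ⇒ 22;  out=∅∪out(22)=∅
  fail(23) 'debbd': from fail(22)=0 chase 'd': 0 ⇒ 1;  out={6}∪out(1)={6}
  fail(9) 'cbbbed': from fail(8)=11 chase 'd': 11→0 ⇒ 1;  out={1}∪out(1)={1}
  fail(19) 'ddebbd': from fail(18)=22 chase 'd': 22 ⇒ 23;  out={5}∪out(23)={5,6}

Text stream:
i=0 'b': node 0→0
i=1 'c': node 0→4
i=2 'c': node 4→4 (via fail)
i=3 'b': node 4→5
i=4 'e': node 5→11 (via fail)
i=5 'a': node 11→12  ** P2@[5:5]
i=6 'b': node 12→13  ** P3@[4:6]
i=7 'a': node 13→10 (via fail)  ** P2@[7:7]
i=8 'a': node 10→10 (via fail)  ** P2@[8:8]
i=9 'd': node 10→1 (via fail)
i=10 'd': node 1→15
i=11 'e': node 15→16
i=12 'b': node 16→17  ** P4@[11:12]
i=13 'b': node 17→18
i=14 'd': node 18→19  ** P5@[9:14],P6@[10:14]
i=15 'e': node 19→20 (via fail)
i=16 'c': node 20→4 (via fail)
i=17 'c': node 4→4 (via fail)
i=18 'e': node 4→11 (via fail)
i=19 'd': node 11→1 (via fail)
i=20 'd': node 1→15
i=21 'e': node 15→16
i=22 'b': node 16→17  ** P4@[21:22]
i=23 'b': node 17→18
i=24 'd': node 18→19  ** P5@[19:24],P6@[20:24]
i=25 'd': node 19→15 (via fail)
i=26 'e': node 15→16
i=27 'b': node 16→17  ** P4@[26:27]
i=28 'b': node 17→18
i=29 'd': node 18→19  ** P5@[24:29],P6@[25:29]
i=30 'c': node 19→2 (via fail)
i=31 'e': node 2→11 (via fail)
i=32 'b': node 11→14  ** P4@[31:32]
i=33 'd': node 14→1 (via fail)
i=34 'e': node 1→20
i=35 'a': node 20→12 (via fail)  ** P2@[35:35]
i=36 'b': node 12→13  ** P3@[34:36]
i=37 'a': node 13→10 (via fail)  ** P2@[37:37]
i=38 'c': node 10→4 (via fail)
i=39 'e': node 4→11 (via fail)
i=40 'c': node 11→4 (via fail)
i=41 'e': node 4→11 (via fail)
i=42 'e': node 11→11 (via fail)
i=43 'a': node 11→12  ** P2@[43:43]
i=44 'b': node 12→13  ** P3@[42:44]
i=45 'e': node 13→11 (via fail)
i=46 'e': node 11→11 (via fail)
i=47 'd': node 11→1 (via fail)
i=48 'e': node 1→20
i=49 'b': node 20→21  ** P4@[48:49]
i=50 'b': node 21→22
i=51 'd': node 22→23  ** P6@[47:51]
i=52 'c': node 23→2 (via fail)
i=53 'e': node 2→11 (via fail)
i=54 'e': node 11→11 (via fail)
i=55 'a': node 11→12  ** P2@[55:55]
i=56 'b': node 12→13  ** P3@[54:56]
i=57 'e': node 13→11 (via fail)
i=58 'b': node 11→14  ** P4@[57:58]
i=59 'd': node 14→1 (via fail)
i=60 'd': node 1→15
i=61 'c': node 15→2 (via fail)
i=62 'c': node 2→3  ** P0@[60:62]
i=63 'd': node 3→1 (via fail)
i=64 'e': node 1→20

Matches: [[5,2],[6,3],[7,2],[8,2],[12,4],[14,5],[14,6],[22,4],[24,5],[24,6],[27,4],[29,5],[29,6],[32,4],[35,2],[36,3],[37,2],[43,2],[44,3],[49,4],[51,6],[55,2],[56,3],[58,4],[62,0]]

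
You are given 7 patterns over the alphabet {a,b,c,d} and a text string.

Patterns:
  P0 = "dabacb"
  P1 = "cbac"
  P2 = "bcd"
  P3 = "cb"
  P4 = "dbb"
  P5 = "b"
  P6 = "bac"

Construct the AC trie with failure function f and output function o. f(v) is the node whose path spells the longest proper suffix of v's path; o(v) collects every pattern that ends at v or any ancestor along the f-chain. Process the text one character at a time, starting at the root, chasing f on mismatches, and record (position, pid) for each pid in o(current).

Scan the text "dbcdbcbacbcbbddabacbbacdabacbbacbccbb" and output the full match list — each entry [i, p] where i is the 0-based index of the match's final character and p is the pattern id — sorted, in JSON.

Build automaton:
Trie nodes:
  n0 'ε': b→11 c→7 d→1
  n1 'd': a→2 b→14
  n2 'da': b→3
  n3 'dab': a→4
  n4 'daba': c→5
  n5 'dabac': b→6
  n6 'dabacb': ·  [P0 ends]
  n7 'c': b→8
  n8 'cb': a→9  [P3 ends]
  n9 'cba': c→10
  n10 'cbac': ·  [P1 ends]
  n11 'b': a→16 c→12  [P5 ends]
  n12 'bc': d→13
  n13 'bcd': ·  [P2 ends]
  n14 'db': b→15
  n15 'dbb': ·  [P4 ends]
  n16 'ba': c→17
  n17 'bac': ·  [P6 ends]

Failure links (BFS by depth):
  fail(1) 'd': from fail(0)=0 chase 'd': 0 ⇒ 0;  out=∅∪out(0)=∅
  fail(7) 'c': from fail(0)=0 chase 'c': 0 ⇒ 0;  out=∅∪out(0)=∅
  fail(11) 'b': from fail(0)=0 chase 'b': 0 ⇒ 0;  out={5}∪out(0)={5}
  fail(2) 'da': from fail(1)=0 chase 'a': 0 ⇒ 0;  out=∅∪out(0)=∅
  fail(8) 'cb': from fail(7)=0 chase 'b': 0 ⇒ 11;  out={3}∪out(11)={3,5}
  fail(12) 'bc': from fail(11)=0 chase 'c': 0 ⇒ 7;  out=∅∪out(7)=∅
  fail(14) 'db': from fail(1)=0 chase 'b': 0 ⇒ 11;  out=∅∪out(11)={5}
  fail(16) 'ba': from fail(11)=0 chase 'a': 0 ⇒ 0;  out=∅∪out(0)=∅
  fail(3) 'dab': from fail(2)=0 chase 'b': 0 ⇒ 11;  out=∅∪out(11)={5}
  fail(9) 'cba': from fail(8)=11 chase 'a': 11 ⇒ 16;  out=∅∪out(16)=∅
  fail(13) 'bcd': from fail(12)=7 chase 'd': 7→0 ⇒ 1;  out={2}∪out(1)={2}
  fail(15) 'dbb': from fail(14)=11 chase 'b': 11→0 ⇒ 11;  out={4}∪out(11)={4,5}
  fail(17) 'bac': from fail(16)=0 chase 'c': 0 ⇒ 7;  out={6}∪out(7)={6}
  fail(4) 'daba': from fail(3)=11 chase 'a': 11 ⇒ 16;  out=∅∪out(16)=∅
  fail(10) 'cbac': from fail(9)=16 chase 'c': 16 ⇒ 17;  out={1}∪out(17)={1,6}
  fail(5) 'dabac': from fail(4)=16 chase 'c': 16 ⇒ 17;  out=∅∪out(17)={6}
  fail(6) 'dabacb': from fail(5)=17 chase 'b': 17→7 ⇒ 8;  out={0}∪out(8)={0,3,5}

Scan:
i=0 'd': node 0→1
i=1 'b': node 1→14  → match P5@[1:1]
i=2 'c': node 14→12 (fail-walked)
i=3 'd': node 12→13  → match P2@[1:3]
i=4 'b': node 13→14 (fail-walked)  → match P5@[4:4]
i=5 'c': node 14→12 (fail-walked)
i=6 'b': node 12→8 (fail-walked)  → match P3@[5:6],P5@[6:6]
i=7 'a': node 8→9
i=8 'c': node 9→10  → match P1@[5:8],P6@[6:8]
i=9 'b': node 10→8 (fail-walked)  → match P3@[8:9],P5@[9:9]
i=10 'c': node 8→12 (fail-walked)
i=11 'b': node 12→8 (fail-walked)  → match P3@[10:11],P5@[11:11]
i=12 'b': node 8→11 (fail-walked)  → match P5@[12:12]
i=13 'd': node 11→1 (fail-walked)
i=14 'd': node 1→1 (fail-walked)
i=15 'a': node 1→2
i=16 'b': node 2→3  → match P5@[16:16]
i=17 'a': node 3→4
i=18 'c': node 4→5  → match P6@[16:18]
i=19 'b': node 5→6  → match P0@[14:19],P3@[18:19],P5@[19:19]
i=20 'b': node 6→11 (fail-walked)  → match P5@[20:20]
i=21 'a': node 11→16
i=22 'c': node 16→17  → match P6@[20:22]
i=23 'd': node 17→1 (fail-walked)
i=24 'a': node 1→2
i=25 'b': node 2→3  → match P5@[25:25]
i=26 'a': node 3→4
i=27 'c': node 4→5  → match P6@[25:27]
i=28 'b': node 5→6  → match P0@[23:28],P3@[27:28],P5@[28:28]
i=29 'b': node 6→11 (fail-walked)  → match P5@[29:29]
i=30 'a': node 11→16
i=31 'c': node 16→17  → match P6@[29:31]
i=32 'b': node 17→8 (fail-walked)  → match P3@[31:32],P5@[32:32]
i=33 'c': node 8→12 (fail-walked)
i=34 'c': node 12→7 (fail-walked)
i=35 'b': node 7→8  → match P3@[34:35],P5@[35:35]
i=36 'b': node 8→11 (fail-walked)  → match P5@[36:36]

Matches: [[1,5],[3,2],[4,5],[6,3],[6,5],[8,1],[8,6],[9,3],[9,5],[11,3],[11,5],[12,5],[16,5],[18,6],[19,0],[19,3],[19,5],[20,5],[22,6],[25,5],[27,6],[28,0],[28,3],[28,5],[29,5],[31,6],[32,3],[32,5],[35,3],[35,5],[36,5]]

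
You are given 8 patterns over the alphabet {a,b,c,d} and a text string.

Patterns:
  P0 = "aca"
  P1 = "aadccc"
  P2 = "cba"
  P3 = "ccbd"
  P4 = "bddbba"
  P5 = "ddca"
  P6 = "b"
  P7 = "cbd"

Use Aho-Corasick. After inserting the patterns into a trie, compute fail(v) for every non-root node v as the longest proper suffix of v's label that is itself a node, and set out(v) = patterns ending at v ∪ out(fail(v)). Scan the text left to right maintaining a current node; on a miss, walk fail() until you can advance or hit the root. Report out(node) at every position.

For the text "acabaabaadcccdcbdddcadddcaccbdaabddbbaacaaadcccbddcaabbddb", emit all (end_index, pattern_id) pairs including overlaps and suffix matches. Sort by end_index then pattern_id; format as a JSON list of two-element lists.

Construct AC machine:
Trie (insert patterns):
  n0 'ε': a→1 b→15 c→9 d→21
  n1 'a': a→4 c→2
  n2 'ac': a→3
  n3 'aca': ·  [P0 ends]
  n4 'aa': d→5
  n5 'aad': c→6
  n6 'aadc': c→7
  n7 'aadcc': c→8
  n8 'aadccc': ·  [P1 ends]
  n9 'c': b→10 c→12
  n10 'cb': a→11 d→25
  n11 'cba': ·  [P2 ends]
  n12 'cc': b→13
  n13 'ccb': d→14
  n14 'ccbd': ·  [P3 ends]
  n15 'b': d→16  [P6 ends]
  n16 'bd': d→17
  n17 'bdd': b→18
  n18 'bddb': b→19
  n19 'bddbb': a→20
  n20 'bddbba': ·  [P4 ends]
  n21 'd': d→22
  n22 'dd': c→23
  n23 'ddc': a→24
  n24 'ddca': ·  [P5 ends]
  n25 'cbd': ·  [P7 ends]

BFS fail/out derivation:
  fail(1) 'a': from fail(0)=0 chase 'a': 0 ⇒ 0;  out=∅∪out(0)=∅
  fail(9) 'c': from fail(0)=0 chase 'c': 0 ⇒ 0;  out=∅∪out(0)=∅
  fail(15) 'b': from fail(0)=0 chase 'b': 0 ⇒ 0;  out={6}∪out(0)={6}
  fail(21) 'd': from fail(0)=0 chase 'd': 0 ⇒ 0;  out=∅∪out(0)=∅
  fail(2) 'ac': from fail(1)=0 chase 'c': 0 ⇒ 9;  out=∅∪out(9)=∅
  fail(4) 'aa': from fail(1)=0 chase 'a': 0 ⇒ 1;  out=∅∪out(1)=∅
  fail(10) 'cb': from fail(9)=0 chase 'b': 0 ⇒ 15;  out=∅∪out(15)={6}
  fail(12) 'cc': from fail(9)=0 chase 'c': 0 ⇒ 9;  out=∅∪out(9)=∅
  fail(16) 'bd': from fail(15)=0 chase 'd': 0 ⇒ 21;  out=∅∪out(21)=∅
  fail(22) 'dd': from fail(21)=0 chase 'd': 0 ⇒ 21;  out=∅∪out(21)=∅
  fail(3) 'aca': from fail(2)=9 chase 'a': 9→0 ⇒ 1;  out={0}∪out(1)={0}
  fail(5) 'aad': from fail(4)=1 chase 'd': 1→0 ⇒ 21;  out=∅∪out(21)=∅
  fail(11) 'cba': from fail(10)=15 chase 'a': 15→0 ⇒ 1;  out={2}∪out(1)={2}
  fail(13) 'ccb': from fail(12)=9 chase 'b': 9 ⇒ 10;  out=∅∪out(10)={6}
  fail(17) 'bdd': from fail(16)=21 chase 'd': 21 ⇒ 22;  out=∅∪out(22)=∅
  fail(23) 'ddc': from fail(22)=21 chase 'c': 21→0 ⇒ 9;  out=∅∪out(9)=∅
  fail(25) 'cbd': from fail(10)=15 chase 'd': 15 ⇒ 16;  out={7}∪out(16)={7}
  fail(6) 'aadc': from fail(5)=21 chase 'c': 21→0 ⇒ 9;  out=∅∪out(9)=∅
  fail(14) 'ccbd': from fail(13)=10 chase 'd': 10 ⇒ 25;  out={3}∪out(25)={3,7}
  fail(18) 'bddb': from fail(17)=22 chase 'b': 22→21→0 ⇒ 15;  out=∅∪out(15)={6}
  fail(24) 'ddca': from fail(23)=9 chase 'a': 9→0 ⇒ 1;  out={5}∪out(1)={5}
  fail(7) 'aadcc': from fail(6)=9 chase 'c': 9 ⇒ 12;  out=∅∪out(12)=∅
  fail(19) 'bddbb': from fail(18)=15 chase 'b': 15→0 ⇒ 15;  out=∅∪out(15)={6}
  fail(8) 'aadccc': from fail(7)=12 chase 'c': 12→9 ⇒ 12;  out={1}∪out(12)={1}
  fail(20) 'bddbba': from fail(19)=15 chase 'a': 15→0 ⇒ 1;  out={4}∪out(1)={4}

Text stream:
i=0 'a': node 0→1
i=1 'c': node 1→2
i=2 'a': node 2→3  → match P0@[0:2]
i=3 'b': node 3→15 (via fail)  → match P6@[3:3]
i=4 'a': node 15→1 (via fail)
i=5 'a': node 1→4
i=6 'b': node 4→15 (via fail)  → match P6@[6:6]
i=7 'a': node 15→1 (via fail)
i=8 'a': node 1→4
i=9 'd': node 4→5
i=10 'c': node 5→6
i=11 'c': node 6→7
i=12 'c': node 7→8  → match P1@[7:12]
i=13 'd': node 8→21 (via fail)
i=14 'c': node 21→9 (via fail)
i=15 'b': node 9→10  → match P6@[15:15]
i=16 'd': node 10→25  → match P7@[14:16]
i=17 'd': node 25→17 (via fail)
i=18 'd': node 17→22 (via fail)
i=19 'c': node 22→23
i=20 'a': node 23→24  → match P5@[17:20]
i=21 'd': node 24→21 (via fail)
i=22 'd': node 21→22
i=23 'd': node 22→22 (via fail)
i=24 'c': node 22→23
i=25 'a': node 23→24  → match P5@[22:25]
i=26 'c': node 24→2 (via fail)
i=27 'c': node 2→12 (via fail)
i=28 'b': node 12→13  → match P6@[28:28]
i=29 'd': node 13→14  → match P3@[26:29],P7@[27:29]
i=30 'a': node 14→1 (via fail)
i=31 'a': node 1→4
i=32 'b': node 4→15 (via fail)  → match P6@[32:32]
i=33 'd': node 15→16
i=34 'd': node 16→17
i=35 'b': node 17→18  → match P6@[35:35]
i=36 'b': node 18→19  → match P6@[36:36]
i=37 'a': node 19→20  → match P4@[32:37]
i=38 'a': node 20→4 (via fail)
i=39 'c': node 4→2 (via fail)
i=40 'a': node 2→3  → match P0@[38:40]
i=41 'a': node 3→4 (via fail)
i=42 'a': node 4→4 (via fail)
i=43 'd': node 4→5
i=44 'c': node 5→6
i=45 'c': node 6→7
i=46 'c': node 7→8  → match P1@[41:46]
i=47 'b': node 8→13 (via fail)  → match P6@[47:47]
i=48 'd': node 13→14  → match P3@[45:48],P7@[46:48]
i=49 'd': node 14→17 (via fail)
i=50 'c': node 17→23 (via fail)
i=51 'a': node 23→24  → match P5@[48:51]
i=52 'a': node 24→4 (via fail)
i=53 'b': node 4→15 (via fail)  → match P6@[53:53]
i=54 'b': node 15→15 (via fail)  → match P6@[54:54]
i=55 'd': node 15→16
i=56 'd': node 16→17
i=57 'b': node 17→18  → match P6@[57:57]

Matches: [[2,0],[3,6],[6,6],[12,1],[15,6],[16,7],[20,5],[25,5],[28,6],[29,3],[29,7],[32,6],[35,6],[36,6],[37,4],[40,0],[46,1],[47,6],[48,3],[48,7],[51,5],[53,6],[54,6],[57,6]]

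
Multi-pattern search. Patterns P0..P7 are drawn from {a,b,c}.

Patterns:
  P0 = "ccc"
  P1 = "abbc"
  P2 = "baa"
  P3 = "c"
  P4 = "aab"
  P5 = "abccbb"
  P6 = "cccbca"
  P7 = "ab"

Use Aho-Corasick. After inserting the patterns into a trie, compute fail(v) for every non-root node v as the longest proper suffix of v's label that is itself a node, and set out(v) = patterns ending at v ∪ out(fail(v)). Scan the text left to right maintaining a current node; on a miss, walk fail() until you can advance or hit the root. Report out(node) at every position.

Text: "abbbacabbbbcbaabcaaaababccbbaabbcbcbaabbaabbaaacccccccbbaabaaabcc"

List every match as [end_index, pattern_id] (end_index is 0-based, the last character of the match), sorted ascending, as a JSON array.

Build:
Trie nodes:
  n0 'ε': a→4 b→8 c→1
  n1 'c': c→2  ←P3
  n2 'cc': c→3
  n3 'ccc': b→17  ←P0
  n4 'a': a→11 b→5
  n5 'ab': b→6 c→13  ←P7
  n6 'abb': c→7
  n7 'abbc': ·  ←P1
  n8 'b': a→9
  n9 'ba': a→10
  n10 'baa': ·  ←P2
  n11 'aa': b→12
  n12 'aab': ·  ←P4
  n13 'abc': c→14
  n14 'abcc': b→15
  n15 'abccb': b→16
  n16 'abccbb': ·  ←P5
  n17 'cccb': c→18
  n18 'cccbc': a→19
  n19 'cccbca': ·  ←P6

Failure links (BFS by depth):
  n1('c'): parent n0 fail=0; on 'c' 0 → fail=0;  out {3}∪∅={3}
  n4('a'): parent n0 fail=0; on 'a' 0 → fail=0;  out ∅∪∅=∅
  n8('b'): parent n0 fail=0; on 'b' 0 → fail=0;  out ∅∪∅=∅
  n2('cc'): parent n1 fail=0; on 'c' 0 → fail=1;  out ∅∪{3}={3}
  n5('ab'): parent n4 fail=0; on 'b' 0 → fail=8;  out {7}∪∅={7}
  n9('ba'): parent n8 fail=0; on 'a' 0 → fail=4;  out ∅∪∅=∅
  n11('aa'): parent n4 fail=0; on 'a' 0 → fail=4;  out ∅∪∅=∅
  n3('ccc'): parent n2 fail=1; on 'c' 1 → fail=2;  out {0}∪{3}={0,3}
  n6('abb'): parent n5 fail=8; on 'b' 8→0 → fail=8;  out ∅∪∅=∅
  n10('baa'): parent n9 fail=4; on 'a' 4 → fail=11;  out {2}∪∅={2}
  n12('aab'): parent n11 fail=4; on 'b' 4 → fail=5;  out {4}∪{7}={4,7}
  n13('abc'): parent n5 fail=8; on 'c' 8→0 → fail=1;  out ∅∪{3}={3}
  n7('abbc'): parent n6 fail=8; on 'c' 8→0 → fail=1;  out {1}∪{3}={1,3}
  n14('abcc'): parent n13 fail=1; on 'c' 1 → fail=2;  out ∅∪{3}={3}
  n17('cccb'): parent n3 fail=2; on 'b' 2→1→0 → fail=8;  out ∅∪∅=∅
  n15('abccb'): parent n14 fail=2; on 'b' 2→1→0 → fail=8;  out ∅∪∅=∅
  n18('cccbc'): parent n17 fail=8; on 'c' 8→0 → fail=1;  out ∅∪{3}={3}
  n16('abccbb'): parent n15 fail=8; on 'b' 8→0 → fail=8;  out {5}∪∅={5}
  n19('cccbca'): parent n18 fail=1; on 'a' 1→0 → fail=4;  out {6}∪∅={6}

Text stream:
i=0 'a': node 0→4
i=1 'b': node 4→5  → match P7@[0:1]
i=2 'b': node 5→6
i=3 'b': node 6→8 (via fail)
i=4 'a': node 8→9
i=5 'c': node 9→1 (via fail)  → match P3@[5:5]
i=6 'a': node 1→4 (via fail)
i=7 'b': node 4→5  → match P7@[6:7]
i=8 'b': node 5→6
i=9 'b': node 6→8 (via fail)
i=10 'b': node 8→8 (via fail)
i=11 'c': node 8→1 (via fail)  → match P3@[11:11]
i=12 'b': node 1→8 (via fail)
i=13 'a': node 8→9
i=14 'a': node 9→10  → match P2@[12:14]
i=15 'b': node 10→12 (via fail)  → match P4@[13:15],P7@[14:15]
i=16 'c': node 12→13 (via fail)  → match P3@[16:16]
i=17 'a': node 13→4 (via fail)
i=18 'a': node 4→11
i=19 'a': node 11→11 (via fail)
i=20 'a': node 11→11 (via fail)
i=21 'b': node 11→12  → match P4@[19:21],P7@[20:21]
i=22 'a': node 12→9 (via fail)
i=23 'b': node 9→5 (via fail)  → match P7@[22:23]
i=24 'c': node 5→13  → match P3@[24:24]
i=25 'c': node 13→14  → match P3@[25:25]
i=26 'b': node 14→15
i=27 'b': node 15→16  → match P5@[22:27]
i=28 'a': node 16→9 (via fail)
i=29 'a': node 9→10  → match P2@[27:29]
i=30 'b': node 10→12 (via fail)  → match P4@[28:30],P7@[29:30]
i=31 'b': node 12→6 (via fail)
i=32 'c': node 6→7  → match P1@[29:32],P3@[32:32]
i=33 'b': node 7→8 (via fail)
i=34 'c': node 8→1 (via fail)  → match P3@[34:34]
i=35 'b': node 1→8 (via fail)
i=36 'a': node 8→9
i=37 'a': node 9→10  → match P2@[35:37]
i=38 'b': node 10→12 (via fail)  → match P4@[36:38],P7@[37:38]
i=39 'b': node 12→6 (via fail)
i=40 'a': node 6→9 (via fail)
i=41 'a': node 9→10  → match P2@[39:41]
i=42 'b': node 10→12 (via fail)  → match P4@[40:42],P7@[41:42]
i=43 'b': node 12→6 (via fail)
i=44 'a': node 6→9 (via fail)
i=45 'a': node 9→10  → match P2@[43:45]
i=46 'a': node 10→11 (via fail)
i=47 'c': node 11→1 (via fail)  → match P3@[47:47]
i=48 'c': node 1→2  → match P3@[48:48]
i=49 'c': node 2→3  → match P0@[47:49],P3@[49:49]
i=50 'c': node 3→3 (via fail)  → match P0@[48:50],P3@[50:50]
i=51 'c': node 3→3 (via fail)  → match P0@[49:51],P3@[51:51]
i=52 'c': node 3→3 (via fail)  → match P0@[50:52],P3@[52:52]
i=53 'c': node 3→3 (via fail)  → match P0@[51:53],P3@[53:53]
i=54 'b': node 3→17
i=55 'b': node 17→8 (via fail)
i=56 'a': node 8→9
i=57 'a': node 9→10  → match P2@[55:57]
i=58 'b': node 10→12 (via fail)  → match P4@[56:58],P7@[57:58]
i=59 'a': node 12→9 (via fail)
i=60 'a': node 9→10  → match P2@[58:60]
i=61 'a': node 10→11 (via fail)
i=62 'b': node 11→12  → match P4@[60:62],P7@[61:62]
i=63 'c': node 12→13 (via fail)  → match P3@[63:63]
i=64 'c': node 13→14  → match P3@[64:64]

Result: [[1,7],[5,3],[7,7],[11,3],[14,2],[15,4],[15,7],[16,3],[21,4],[21,7],[23,7],[24,3],[25,3],[27,5],[29,2],[30,4],[30,7],[32,1],[32,3],[34,3],[37,2],[38,4],[38,7],[41,2],[42,4],[42,7],[45,2],[47,3],[48,3],[49,0],[49,3],[50,0],[50,3],[51,0],[51,3],[52,0],[52,3],[53,0],[53,3],[57,2],[58,4],[58,7],[60,2],[62,4],[62,7],[63,3],[64,3]]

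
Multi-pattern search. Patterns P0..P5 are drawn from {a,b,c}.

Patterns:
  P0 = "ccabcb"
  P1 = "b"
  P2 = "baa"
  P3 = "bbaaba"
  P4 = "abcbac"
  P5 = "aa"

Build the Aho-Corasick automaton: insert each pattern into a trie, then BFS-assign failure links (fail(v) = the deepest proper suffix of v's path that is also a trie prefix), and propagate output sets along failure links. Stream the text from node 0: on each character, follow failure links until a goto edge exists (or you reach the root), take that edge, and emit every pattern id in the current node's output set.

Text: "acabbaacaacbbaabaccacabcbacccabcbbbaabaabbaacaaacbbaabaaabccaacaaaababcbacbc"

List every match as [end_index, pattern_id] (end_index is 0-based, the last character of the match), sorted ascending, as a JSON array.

Construct AC machine:
Trie nodes:
  n0 'ε': a→15 b→7 c→1
  n1 'c': c→2
  n2 'cc': a→3
  n3 'cca': b→4
  n4 'ccab': c→5
  n5 'ccabc': b→6
  n6 'ccabcb': ·  ←P0
  n7 'b': a→8 b→10  ←P1
  n8 'ba': a→9
  n9 'baa': ·  ←P2
  n10 'bb': a→11
  n11 'bba': a→12
  n12 'bbaa': b→13
  n13 'bbaab': a→14
  n14 'bbaaba': ·  ←P3
  n15 'a': a→21 b→16
  n16 'ab': c→17
  n17 'abc': b→18
  n18 'abcb': a→19
  n19 'abcba': c→20
  n20 'abcbac': ·  ←P4
  n21 'aa': ·  ←P5

BFS fail/out derivation:
  fail(1) 'c': from fail(0)=0 chase 'c': 0 ⇒ 0;  out=∅∪out(0)=∅
  fail(7) 'b': from fail(0)=0 chase 'b': 0 ⇒ 0;  out={1}∪out(0)={1}
  fail(15) 'a': from fail(0)=0 chase 'a': 0 ⇒ 0;  out=∅∪out(0)=∅
  fail(2) 'cc': from fail(1)=0 chase 'c': 0 ⇒ 1;  out=∅∪out(1)=∅
  fail(8) 'ba': from fail(7)=0 chase 'a': 0 ⇒ 15;  out=∅∪out(15)=∅
  fail(10) 'bb': from fail(7)=0 chase 'b': 0 ⇒ 7;  out=∅∪out(7)={1}
  fail(16) 'ab': from fail(15)=0 chase 'b': 0 ⇒ 7;  out=∅∪out(7)={1}
  fail(21) 'aa': from fail(15)=0 chase 'a': 0 ⇒ 15;  out={5}∪out(15)={5}
  fail(3) 'cca': from fail(2)=1 chase 'a': 1→0 ⇒ 15;  out=∅∪out(15)=∅
  fail(9) 'baa': from fail(8)=15 chase 'a': 15 ⇒ 21;  out={2}∪out(21)={2,5}
  fail(11) 'bba': from fail(10)=7 chase 'a': 7 ⇒ 8;  out=∅∪out(8)=∅
  fail(17) 'abc': from fail(16)=7 chase 'c': 7→0 ⇒ 1;  out=∅∪out(1)=∅
  fail(4) 'ccab': from fail(3)=15 chase 'b': 15 ⇒ 16;  out=∅∪out(16)={1}
  fail(12) 'bbaa': from fail(11)=8 chase 'a': 8 ⇒ 9;  out=∅∪out(9)={2,5}
  fail(18) 'abcb': from fail(17)=1 chase 'b': 1→0 ⇒ 7;  out=∅∪out(7)={1}
  fail(5) 'ccabc': from fail(4)=16 chase 'c': 16 ⇒ 17;  out=∅∪out(17)=∅
  fail(13) 'bbaab': from fail(12)=9 chase 'b': 9→21→15 ⇒ 16;  out=∅∪out(16)={1}
  fail(19) 'abcba': from fail(18)=7 chase 'a': 7 ⇒ 8;  out=∅∪out(8)=∅
  fail(6) 'ccabcb': from fail(5)=17 chase 'b': 17 ⇒ 18;  out={0}∪out(18)={0,1}
  fail(14) 'bbaaba': from fail(13)=16 chase 'a': 16→7 ⇒ 8;  out={3}∪out(8)={3}
  fail(20) 'abcbac': from fail(19)=8 chase 'c': 8→15→0 ⇒ 1;  out={4}∪out(1)={4}

Run:
[0] read 'a'  n0⇒n15
[1] read 'c'  n15⇒n1 ·f
[2] read 'a'  n1⇒n15 ·f
[3] read 'b'  n15⇒n16  emit P1@[3:3]
[4] read 'b'  n16⇒n10 ·f  emit P1@[4:4]
[5] read 'a'  n10⇒n11
[6] read 'a'  n11⇒n12  emit P2@[4:6],P5@[5:6]
[7] read 'c'  n12⇒n1 ·f
[8] read 'a'  n1⇒n15 ·f
[9] read 'a'  n15⇒n21  emit P5@[8:9]
[10] read 'c'  n21⇒n1 ·f
[11] read 'b'  n1⇒n7 ·f  emit P1@[11:11]
[12] read 'b'  n7⇒n10  emit P1@[12:12]
[13] read 'a'  n10⇒n11
[14] read 'a'  n11⇒n12  emit P2@[12:14],P5@[13:14]
[15] read 'b'  n12⇒n13  emit P1@[15:15]
[16] read 'a'  n13⇒n14  emit P3@[11:16]
[17] read 'c'  n14⇒n1 ·f
[18] read 'c'  n1⇒n2
[19] read 'a'  n2⇒n3
[20] read 'c'  n3⇒n1 ·f
[21] read 'a'  n1⇒n15 ·f
[22] read 'b'  n15⇒n16  emit P1@[22:22]
[23] read 'c'  n16⇒n17
[24] read 'b'  n17⇒n18  emit P1@[24:24]
[25] read 'a'  n18⇒n19
[26] read 'c'  n19⇒n20  emit P4@[21:26]
[27] read 'c'  n20⇒n2 ·f
[28] read 'c'  n2⇒n2 ·f
[29] read 'a'  n2⇒n3
[30] read 'b'  n3⇒n4  emit P1@[30:30]
[31] read 'c'  n4⇒n5
[32] read 'b'  n5⇒n6  emit P0@[27:32],P1@[32:32]
[33] read 'b'  n6⇒n10 ·f  emit P1@[33:33]
[34] read 'b'  n10⇒n10 ·f  emit P1@[34:34]
[35] read 'a'  n10⇒n11
[36] read 'a'  n11⇒n12  emit P2@[34:36],P5@[35:36]
[37] read 'b'  n12⇒n13  emit P1@[37:37]
[38] read 'a'  n13⇒n14  emit P3@[33:38]
[39] read 'a'  n14⇒n9 ·f  emit P2@[37:39],P5@[38:39]
[40] read 'b'  n9⇒n16 ·f  emit P1@[40:40]
[41] read 'b'  n16⇒n10 ·f  emit P1@[41:41]
[42] read 'a'  n10⇒n11
[43] read 'a'  n11⇒n12  emit P2@[41:43],P5@[42:43]
[44] read 'c'  n12⇒n1 ·f
[45] read 'a'  n1⇒n15 ·f
[46] read 'a'  n15⇒n21  emit P5@[45:46]
[47] read 'a'  n21⇒n21 ·f  emit P5@[46:47]
[48] read 'c'  n21⇒n1 ·f
[49] read 'b'  n1⇒n7 ·f  emit P1@[49:49]
[50] read 'b'  n7⇒n10  emit P1@[50:50]
[51] read 'a'  n10⇒n11
[52] read 'a'  n11⇒n12  emit P2@[50:52],P5@[51:52]
[53] read 'b'  n12⇒n13  emit P1@[53:53]
[54] read 'a'  n13⇒n14  emit P3@[49:54]
[55] read 'a'  n14⇒n9 ·f  emit P2@[53:55],P5@[54:55]
[56] read 'a'  n9⇒n21 ·f  emit P5@[55:56]
[57] read 'b'  n21⇒n16 ·f  emit P1@[57:57]
[58] read 'c'  n16⇒n17
[59] read 'c'  n17⇒n2 ·f
[60] read 'a'  n2⇒n3
[61] read 'a'  n3⇒n21 ·f  emit P5@[60:61]
[62] read 'c'  n21⇒n1 ·f
[63] read 'a'  n1⇒n15 ·f
[64] read 'a'  n15⇒n21  emit P5@[63:64]
[65] read 'a'  n21⇒n21 ·f  emit P5@[64:65]
[66] read 'a'  n21⇒n21 ·f  emit P5@[65:66]
[67] read 'b'  n21⇒n16 ·f  emit P1@[67:67]
[68] read 'a'  n16⇒n8 ·f
[69] read 'b'  n8⇒n16 ·f  emit P1@[69:69]
[70] read 'c'  n16⇒n17
[71] read 'b'  n17⇒n18  emit P1@[71:71]
[72] read 'a'  n18⇒n19
[73] read 'c'  n19⇒n20  emit P4@[68:73]
[74] read 'b'  n20⇒n7 ·f  emit P1@[74:74]
[75] read 'c'  n7⇒n1 ·f

Result: [[3,1],[4,1],[6,2],[6,5],[9,5],[11,1],[12,1],[14,2],[14,5],[15,1],[16,3],[22,1],[24,1],[26,4],[30,1],[32,0],[32,1],[33,1],[34,1],[36,2],[36,5],[37,1],[38,3],[39,2],[39,5],[40,1],[41,1],[43,2],[43,5],[46,5],[47,5],[49,1],[50,1],[52,2],[52,5],[53,1],[54,3],[55,2],[55,5],[56,5],[57,1],[61,5],[64,5],[65,5],[66,5],[67,1],[69,1],[71,1],[73,4],[74,1]]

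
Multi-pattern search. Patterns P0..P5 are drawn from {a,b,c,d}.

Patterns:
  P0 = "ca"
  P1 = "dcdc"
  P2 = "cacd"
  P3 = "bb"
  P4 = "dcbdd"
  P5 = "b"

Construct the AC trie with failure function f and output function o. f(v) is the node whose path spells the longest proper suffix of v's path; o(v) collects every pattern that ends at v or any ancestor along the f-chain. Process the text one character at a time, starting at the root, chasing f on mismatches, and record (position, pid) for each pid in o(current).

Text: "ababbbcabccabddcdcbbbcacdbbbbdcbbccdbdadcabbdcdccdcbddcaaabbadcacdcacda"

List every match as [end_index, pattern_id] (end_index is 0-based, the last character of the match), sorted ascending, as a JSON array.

Build:
Trie nodes:
  n0 'ε': b→9 c→1 d→3
  n1 'c': a→2
  n2 'ca': c→7  ←P0
  n3 'd': c→4
  n4 'dc': b→11 d→5
  n5 'dcd': c→6
  n6 'dcdc': ·  ←P1
  n7 'cac': d→8
  n8 'cacd': ·  ←P2
  n9 'b': b→10  ←P5
  n10 'bb': ·  ←P3
  n11 'dcb': d→12
  n12 'dcbd': d→13
  n13 'dcbdd': ·  ←P4

BFS fail/out derivation:
  n1('c'): parent n0 fail=0; on 'c' 0 → fail=0;  out ∅∪∅=∅
  n3('d'): parent n0 fail=0; on 'd' 0 → fail=0;  out ∅∪∅=∅
  n9('b'): parent n0 fail=0; on 'b' 0 → fail=0;  out {5}∪∅={5}
  n2('ca'): parent n1 fail=0; on 'a' 0 → fail=0;  out {0}∪∅={0}
  n4('dc'): parent n3 fail=0; on 'c' 0 → fail=1;  out ∅∪∅=∅
  n10('bb'): parent n9 fail=0; on 'b' 0 → fail=9;  out {3}∪{5}={3,5}
  n5('dcd'): parent n4 fail=1; on 'd' 1→0 → fail=3;  out ∅∪∅=∅
  n7('cac'): parent n2 fail=0; on 'c' 0 → fail=1;  out ∅∪∅=∅
  n11('dcb'): parent n4 fail=1; on 'b' 1→0 → fail=9;  out ∅∪{5}={5}
  n6('dcdc'): parent n5 fail=3; on 'c' 3 → fail=4;  out {1}∪∅={1}
  n8('cacd'): parent n7 fail=1; on 'd' 1→0 → fail=3;  out {2}∪∅={2}
  n12('dcbd'): parent n11 fail=9; on 'd' 9→0 → fail=3;  out ∅∪∅=∅
  n13('dcbdd'): parent n12 fail=3; on 'd' 3→0 → fail=3;  out {4}∪∅={4}

Text stream:
[0] read 'a'  n0⇒n0
[1] read 'b'  n0⇒n9  ** P5@[1:1]
[2] read 'a'  n9⇒n0 (via fail)
[3] read 'b'  n0⇒n9  ** P5@[3:3]
[4] read 'b'  n9⇒n10  ** P3@[3:4],P5@[4:4]
[5] read 'b'  n10⇒n10 (via fail)  ** P3@[4:5],P5@[5:5]
[6] read 'c'  n10⇒n1 (via fail)
[7] read 'a'  n1⇒n2  ** P0@[6:7]
[8] read 'b'  n2⇒n9 (via fail)  ** P5@[8:8]
[9] read 'c'  n9⇒n1 (via fail)
[10] read 'c'  n1⇒n1 (via fail)
[11] read 'a'  n1⇒n2  ** P0@[10:11]
[12] read 'b'  n2⇒n9 (via fail)  ** P5@[12:12]
[13] read 'd'  n9⇒n3 (via fail)
[14] read 'd'  n3⇒n3 (via fail)
[15] read 'c'  n3⇒n4
[16] read 'd'  n4⇒n5
[17] read 'c'  n5⇒n6  ** P1@[14:17]
[18] read 'b'  n6⇒n11 (via fail)  ** P5@[18:18]
[19] read 'b'  n11⇒n10 (via fail)  ** P3@[18:19],P5@[19:19]
[20] read 'b'  n10⇒n10 (via fail)  ** P3@[19:20],P5@[20:20]
[21] read 'c'  n10⇒n1 (via fail)
[22] read 'a'  n1⇒n2  ** P0@[21:22]
[23] read 'c'  n2⇒n7
[24] read 'd'  n7⇒n8  ** P2@[21:24]
[25] read 'b'  n8⇒n9 (via fail)  ** P5@[25:25]
[26] read 'b'  n9⇒n10  ** P3@[25:26],P5@[26:26]
[27] read 'b'  n10⇒n10 (via fail)  ** P3@[26:27],P5@[27:27]
[28] read 'b'  n10⇒n10 (via fail)  ** P3@[27:28],P5@[28:28]
[29] read 'd'  n10⇒n3 (via fail)
[30] read 'c'  n3⇒n4
[31] read 'b'  n4⇒n11  ** P5@[31:31]
[32] read 'b'  n11⇒n10 (via fail)  ** P3@[31:32],P5@[32:32]
[33] read 'c'  n10⇒n1 (via fail)
[34] read 'c'  n1⇒n1 (via fail)
[35] read 'd'  n1⇒n3 (via fail)
[36] read 'b'  n3⇒n9 (via fail)  ** P5@[36:36]
[37] read 'd'  n9⇒n3 (via fail)
[38] read 'a'  n3⇒n0 (via fail)
[39] read 'd'  n0⇒n3
[40] read 'c'  n3⇒n4
[41] read 'a'  n4⇒n2 (via fail)  ** P0@[40:41]
[42] read 'b'  n2⇒n9 (via fail)  ** P5@[42:42]
[43] read 'b'  n9⇒n10  ** P3@[42:43],P5@[43:43]
[44] read 'd'  n10⇒n3 (via fail)
[45] read 'c'  n3⇒n4
[46] read 'd'  n4⇒n5
[47] read 'c'  n5⇒n6  ** P1@[44:47]
[48] read 'c'  n6⇒n1 (via fail)
[49] read 'd'  n1⇒n3 (via fail)
[50] read 'c'  n3⇒n4
[51] read 'b'  n4⇒n11  ** P5@[51:51]
[52] read 'd'  n11⇒n12
[53] read 'd'  n12⇒n13  ** P4@[49:53]
[54] read 'c'  n13⇒n4 (via fail)
[55] read 'a'  n4⇒n2 (via fail)  ** P0@[54:55]
[56] read 'a'  n2⇒n0 (via fail)
[57] read 'a'  n0⇒n0
[58] read 'b'  n0⇒n9  ** P5@[58:58]
[59] read 'b'  n9⇒n10  ** P3@[58:59],P5@[59:59]
[60] read 'a'  n10⇒n0 (via fail)
[61] read 'd'  n0⇒n3
[62] read 'c'  n3⇒n4
[63] read 'a'  n4⇒n2 (via fail)  ** P0@[62:63]
[64] read 'c'  n2⇒n7
[65] read 'd'  n7⇒n8  ** P2@[62:65]
[66] read 'c'  n8⇒n4 (via fail)
[67] read 'a'  n4⇒n2 (via fail)  ** P0@[66:67]
[68] read 'c'  n2⇒n7
[69] read 'd'  n7⇒n8  ** P2@[66:69]
[70] read 'a'  n8⇒n0 (via fail)

Result: [[1,5],[3,5],[4,3],[4,5],[5,3],[5,5],[7,0],[8,5],[11,0],[12,5],[17,1],[18,5],[19,3],[19,5],[20,3],[20,5],[22,0],[24,2],[25,5],[26,3],[26,5],[27,3],[27,5],[28,3],[28,5],[31,5],[32,3],[32,5],[36,5],[41,0],[42,5],[43,3],[43,5],[47,1],[51,5],[53,4],[55,0],[58,5],[59,3],[59,5],[63,0],[65,2],[67,0],[69,2]]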